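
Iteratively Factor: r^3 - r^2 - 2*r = (r - 2)*(r^2 + r) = r*(r - 2)*(r + 1)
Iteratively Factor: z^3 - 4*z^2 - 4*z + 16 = (z - 4)*(z^2 - 4) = (z - 4)*(z + 2)*(z - 2)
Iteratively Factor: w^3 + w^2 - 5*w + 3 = (w + 3)*(w^2 - 2*w + 1) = (w - 1)*(w + 3)*(w - 1)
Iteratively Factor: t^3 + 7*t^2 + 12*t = (t + 3)*(t^2 + 4*t) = t*(t + 3)*(t + 4)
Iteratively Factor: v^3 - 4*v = (v - 2)*(v^2 + 2*v) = (v - 2)*(v + 2)*(v)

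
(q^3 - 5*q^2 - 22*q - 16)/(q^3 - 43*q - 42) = (q^2 - 6*q - 16)/(q^2 - q - 42)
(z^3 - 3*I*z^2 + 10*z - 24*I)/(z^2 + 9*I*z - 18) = (z^2 - 6*I*z - 8)/(z + 6*I)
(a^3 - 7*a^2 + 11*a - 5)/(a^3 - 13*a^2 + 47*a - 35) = (a - 1)/(a - 7)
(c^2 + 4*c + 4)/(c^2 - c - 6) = (c + 2)/(c - 3)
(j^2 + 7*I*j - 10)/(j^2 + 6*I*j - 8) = (j + 5*I)/(j + 4*I)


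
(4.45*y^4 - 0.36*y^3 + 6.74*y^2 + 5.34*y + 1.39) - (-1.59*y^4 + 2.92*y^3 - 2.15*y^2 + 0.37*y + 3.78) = 6.04*y^4 - 3.28*y^3 + 8.89*y^2 + 4.97*y - 2.39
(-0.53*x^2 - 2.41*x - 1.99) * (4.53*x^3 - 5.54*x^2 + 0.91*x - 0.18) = -2.4009*x^5 - 7.9811*x^4 + 3.8544*x^3 + 8.9269*x^2 - 1.3771*x + 0.3582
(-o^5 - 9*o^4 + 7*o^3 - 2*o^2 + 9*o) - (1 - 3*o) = -o^5 - 9*o^4 + 7*o^3 - 2*o^2 + 12*o - 1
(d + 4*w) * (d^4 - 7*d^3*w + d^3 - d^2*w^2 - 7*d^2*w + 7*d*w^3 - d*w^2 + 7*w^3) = d^5 - 3*d^4*w + d^4 - 29*d^3*w^2 - 3*d^3*w + 3*d^2*w^3 - 29*d^2*w^2 + 28*d*w^4 + 3*d*w^3 + 28*w^4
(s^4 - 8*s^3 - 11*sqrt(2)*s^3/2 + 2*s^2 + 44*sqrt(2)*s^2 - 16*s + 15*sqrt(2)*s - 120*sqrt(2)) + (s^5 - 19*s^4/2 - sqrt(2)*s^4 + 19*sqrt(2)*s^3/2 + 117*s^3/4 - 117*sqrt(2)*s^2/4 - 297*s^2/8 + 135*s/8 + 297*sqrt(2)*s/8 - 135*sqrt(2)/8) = s^5 - 17*s^4/2 - sqrt(2)*s^4 + 4*sqrt(2)*s^3 + 85*s^3/4 - 281*s^2/8 + 59*sqrt(2)*s^2/4 + 7*s/8 + 417*sqrt(2)*s/8 - 1095*sqrt(2)/8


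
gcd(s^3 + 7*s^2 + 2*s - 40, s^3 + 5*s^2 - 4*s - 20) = s^2 + 3*s - 10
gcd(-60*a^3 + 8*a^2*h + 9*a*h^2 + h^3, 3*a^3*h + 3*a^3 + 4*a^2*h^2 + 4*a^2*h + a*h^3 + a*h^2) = 1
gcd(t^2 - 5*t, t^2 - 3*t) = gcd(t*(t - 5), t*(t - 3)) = t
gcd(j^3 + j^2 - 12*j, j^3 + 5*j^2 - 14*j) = j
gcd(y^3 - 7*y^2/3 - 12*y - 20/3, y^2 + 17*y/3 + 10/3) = y + 2/3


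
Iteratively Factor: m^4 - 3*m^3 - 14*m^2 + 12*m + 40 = (m + 2)*(m^3 - 5*m^2 - 4*m + 20) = (m + 2)^2*(m^2 - 7*m + 10) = (m - 2)*(m + 2)^2*(m - 5)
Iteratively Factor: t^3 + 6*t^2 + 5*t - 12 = (t - 1)*(t^2 + 7*t + 12) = (t - 1)*(t + 3)*(t + 4)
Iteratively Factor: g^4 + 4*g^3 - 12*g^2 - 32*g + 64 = (g - 2)*(g^3 + 6*g^2 - 32) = (g - 2)*(g + 4)*(g^2 + 2*g - 8) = (g - 2)^2*(g + 4)*(g + 4)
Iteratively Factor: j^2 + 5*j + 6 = (j + 2)*(j + 3)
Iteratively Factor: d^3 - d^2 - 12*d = (d + 3)*(d^2 - 4*d) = d*(d + 3)*(d - 4)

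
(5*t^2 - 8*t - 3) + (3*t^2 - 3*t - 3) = 8*t^2 - 11*t - 6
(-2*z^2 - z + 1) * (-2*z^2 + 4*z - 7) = 4*z^4 - 6*z^3 + 8*z^2 + 11*z - 7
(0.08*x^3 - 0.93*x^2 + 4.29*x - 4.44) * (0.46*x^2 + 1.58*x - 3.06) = 0.0368*x^5 - 0.3014*x^4 + 0.2592*x^3 + 7.5816*x^2 - 20.1426*x + 13.5864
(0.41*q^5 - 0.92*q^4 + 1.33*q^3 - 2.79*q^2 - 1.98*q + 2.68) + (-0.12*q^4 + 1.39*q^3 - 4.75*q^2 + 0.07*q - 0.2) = 0.41*q^5 - 1.04*q^4 + 2.72*q^3 - 7.54*q^2 - 1.91*q + 2.48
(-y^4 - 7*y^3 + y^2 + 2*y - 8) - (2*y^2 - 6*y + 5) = -y^4 - 7*y^3 - y^2 + 8*y - 13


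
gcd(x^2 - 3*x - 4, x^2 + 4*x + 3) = x + 1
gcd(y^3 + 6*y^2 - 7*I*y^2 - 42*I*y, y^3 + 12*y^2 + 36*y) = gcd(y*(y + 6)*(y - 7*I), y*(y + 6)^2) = y^2 + 6*y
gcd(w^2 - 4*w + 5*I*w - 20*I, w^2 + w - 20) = w - 4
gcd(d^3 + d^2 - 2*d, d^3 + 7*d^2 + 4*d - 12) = d^2 + d - 2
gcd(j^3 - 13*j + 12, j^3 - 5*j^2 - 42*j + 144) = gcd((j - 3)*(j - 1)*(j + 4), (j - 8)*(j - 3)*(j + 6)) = j - 3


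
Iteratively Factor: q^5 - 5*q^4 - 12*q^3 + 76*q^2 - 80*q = (q)*(q^4 - 5*q^3 - 12*q^2 + 76*q - 80) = q*(q - 2)*(q^3 - 3*q^2 - 18*q + 40) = q*(q - 5)*(q - 2)*(q^2 + 2*q - 8) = q*(q - 5)*(q - 2)*(q + 4)*(q - 2)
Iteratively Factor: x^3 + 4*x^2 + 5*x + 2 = (x + 2)*(x^2 + 2*x + 1) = (x + 1)*(x + 2)*(x + 1)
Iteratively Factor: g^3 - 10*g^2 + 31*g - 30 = (g - 5)*(g^2 - 5*g + 6) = (g - 5)*(g - 2)*(g - 3)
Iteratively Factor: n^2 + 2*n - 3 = (n + 3)*(n - 1)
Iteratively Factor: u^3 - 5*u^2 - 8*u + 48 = (u + 3)*(u^2 - 8*u + 16) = (u - 4)*(u + 3)*(u - 4)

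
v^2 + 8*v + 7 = (v + 1)*(v + 7)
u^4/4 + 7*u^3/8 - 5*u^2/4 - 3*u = u*(u/4 + 1)*(u - 2)*(u + 3/2)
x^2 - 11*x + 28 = (x - 7)*(x - 4)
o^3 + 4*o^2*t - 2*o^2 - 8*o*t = o*(o - 2)*(o + 4*t)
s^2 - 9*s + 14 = (s - 7)*(s - 2)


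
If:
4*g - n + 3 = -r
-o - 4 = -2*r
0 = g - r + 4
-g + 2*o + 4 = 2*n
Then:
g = -2/7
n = 39/7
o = 24/7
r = 26/7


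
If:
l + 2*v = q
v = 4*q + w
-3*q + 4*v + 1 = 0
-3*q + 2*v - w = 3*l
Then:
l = 3/13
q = 7/13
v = 2/13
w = -2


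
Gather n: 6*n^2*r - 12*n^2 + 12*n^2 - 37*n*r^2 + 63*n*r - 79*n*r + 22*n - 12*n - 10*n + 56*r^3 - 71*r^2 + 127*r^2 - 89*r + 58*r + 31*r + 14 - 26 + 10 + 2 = 6*n^2*r + n*(-37*r^2 - 16*r) + 56*r^3 + 56*r^2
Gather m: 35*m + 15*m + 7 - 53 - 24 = 50*m - 70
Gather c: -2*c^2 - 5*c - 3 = -2*c^2 - 5*c - 3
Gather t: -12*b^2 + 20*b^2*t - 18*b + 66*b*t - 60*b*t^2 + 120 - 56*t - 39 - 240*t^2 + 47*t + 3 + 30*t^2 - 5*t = -12*b^2 - 18*b + t^2*(-60*b - 210) + t*(20*b^2 + 66*b - 14) + 84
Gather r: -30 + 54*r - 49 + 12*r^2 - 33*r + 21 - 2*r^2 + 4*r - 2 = 10*r^2 + 25*r - 60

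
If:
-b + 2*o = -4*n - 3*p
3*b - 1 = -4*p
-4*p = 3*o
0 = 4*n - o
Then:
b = -1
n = -1/3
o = -4/3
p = 1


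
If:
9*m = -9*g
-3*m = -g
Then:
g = 0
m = 0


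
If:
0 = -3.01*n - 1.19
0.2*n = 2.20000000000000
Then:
No Solution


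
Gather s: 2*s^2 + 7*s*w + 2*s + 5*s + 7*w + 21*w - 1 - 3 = 2*s^2 + s*(7*w + 7) + 28*w - 4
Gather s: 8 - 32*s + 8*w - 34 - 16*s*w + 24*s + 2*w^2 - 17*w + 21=s*(-16*w - 8) + 2*w^2 - 9*w - 5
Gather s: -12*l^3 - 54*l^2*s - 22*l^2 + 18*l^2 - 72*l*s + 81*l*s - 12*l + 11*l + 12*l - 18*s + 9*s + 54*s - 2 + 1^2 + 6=-12*l^3 - 4*l^2 + 11*l + s*(-54*l^2 + 9*l + 45) + 5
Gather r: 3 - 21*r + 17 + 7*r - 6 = 14 - 14*r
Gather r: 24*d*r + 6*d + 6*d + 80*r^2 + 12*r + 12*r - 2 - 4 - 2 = 12*d + 80*r^2 + r*(24*d + 24) - 8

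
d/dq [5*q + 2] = 5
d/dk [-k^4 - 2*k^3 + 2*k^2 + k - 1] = -4*k^3 - 6*k^2 + 4*k + 1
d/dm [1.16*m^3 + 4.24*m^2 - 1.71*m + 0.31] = 3.48*m^2 + 8.48*m - 1.71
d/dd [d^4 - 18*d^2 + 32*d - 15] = 4*d^3 - 36*d + 32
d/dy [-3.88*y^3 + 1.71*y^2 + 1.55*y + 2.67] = -11.64*y^2 + 3.42*y + 1.55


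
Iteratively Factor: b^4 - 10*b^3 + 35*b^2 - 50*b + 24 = (b - 2)*(b^3 - 8*b^2 + 19*b - 12) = (b - 2)*(b - 1)*(b^2 - 7*b + 12) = (b - 4)*(b - 2)*(b - 1)*(b - 3)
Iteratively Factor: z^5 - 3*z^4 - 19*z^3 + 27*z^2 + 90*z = (z + 2)*(z^4 - 5*z^3 - 9*z^2 + 45*z) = z*(z + 2)*(z^3 - 5*z^2 - 9*z + 45) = z*(z - 5)*(z + 2)*(z^2 - 9) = z*(z - 5)*(z + 2)*(z + 3)*(z - 3)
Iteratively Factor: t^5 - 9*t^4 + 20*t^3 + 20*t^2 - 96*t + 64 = (t - 2)*(t^4 - 7*t^3 + 6*t^2 + 32*t - 32) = (t - 4)*(t - 2)*(t^3 - 3*t^2 - 6*t + 8) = (t - 4)*(t - 2)*(t + 2)*(t^2 - 5*t + 4) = (t - 4)^2*(t - 2)*(t + 2)*(t - 1)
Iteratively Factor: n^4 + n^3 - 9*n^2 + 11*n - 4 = (n - 1)*(n^3 + 2*n^2 - 7*n + 4) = (n - 1)*(n + 4)*(n^2 - 2*n + 1) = (n - 1)^2*(n + 4)*(n - 1)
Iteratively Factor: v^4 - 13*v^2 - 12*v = (v + 3)*(v^3 - 3*v^2 - 4*v) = v*(v + 3)*(v^2 - 3*v - 4) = v*(v - 4)*(v + 3)*(v + 1)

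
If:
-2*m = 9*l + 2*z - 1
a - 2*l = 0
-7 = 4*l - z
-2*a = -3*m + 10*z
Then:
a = -358/139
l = -179/139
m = 618/139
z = 257/139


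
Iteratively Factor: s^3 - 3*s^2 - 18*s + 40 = (s - 5)*(s^2 + 2*s - 8) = (s - 5)*(s + 4)*(s - 2)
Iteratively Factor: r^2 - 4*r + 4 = (r - 2)*(r - 2)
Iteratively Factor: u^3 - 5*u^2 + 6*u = (u - 2)*(u^2 - 3*u) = (u - 3)*(u - 2)*(u)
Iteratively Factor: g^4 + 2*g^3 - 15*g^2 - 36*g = (g - 4)*(g^3 + 6*g^2 + 9*g) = (g - 4)*(g + 3)*(g^2 + 3*g) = (g - 4)*(g + 3)^2*(g)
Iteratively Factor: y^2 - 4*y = (y)*(y - 4)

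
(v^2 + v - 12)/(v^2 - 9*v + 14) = (v^2 + v - 12)/(v^2 - 9*v + 14)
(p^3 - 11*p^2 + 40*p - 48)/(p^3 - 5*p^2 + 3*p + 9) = (p^2 - 8*p + 16)/(p^2 - 2*p - 3)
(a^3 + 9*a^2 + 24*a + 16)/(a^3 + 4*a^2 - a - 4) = (a + 4)/(a - 1)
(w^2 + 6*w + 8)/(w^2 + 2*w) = (w + 4)/w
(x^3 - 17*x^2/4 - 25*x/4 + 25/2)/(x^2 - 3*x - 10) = x - 5/4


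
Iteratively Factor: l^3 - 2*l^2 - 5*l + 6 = (l - 1)*(l^2 - l - 6) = (l - 3)*(l - 1)*(l + 2)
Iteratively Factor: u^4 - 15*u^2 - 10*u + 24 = (u + 2)*(u^3 - 2*u^2 - 11*u + 12) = (u + 2)*(u + 3)*(u^2 - 5*u + 4) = (u - 1)*(u + 2)*(u + 3)*(u - 4)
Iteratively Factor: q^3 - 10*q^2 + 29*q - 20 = (q - 1)*(q^2 - 9*q + 20) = (q - 4)*(q - 1)*(q - 5)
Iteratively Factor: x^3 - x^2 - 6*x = (x)*(x^2 - x - 6) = x*(x + 2)*(x - 3)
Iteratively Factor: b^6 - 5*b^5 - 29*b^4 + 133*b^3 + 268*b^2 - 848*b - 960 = (b - 4)*(b^5 - b^4 - 33*b^3 + b^2 + 272*b + 240) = (b - 4)*(b + 3)*(b^4 - 4*b^3 - 21*b^2 + 64*b + 80) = (b - 4)*(b + 1)*(b + 3)*(b^3 - 5*b^2 - 16*b + 80) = (b - 4)^2*(b + 1)*(b + 3)*(b^2 - b - 20) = (b - 5)*(b - 4)^2*(b + 1)*(b + 3)*(b + 4)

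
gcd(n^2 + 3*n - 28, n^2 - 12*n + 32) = n - 4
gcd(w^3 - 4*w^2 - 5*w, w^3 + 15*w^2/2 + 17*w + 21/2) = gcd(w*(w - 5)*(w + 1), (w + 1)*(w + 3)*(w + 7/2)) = w + 1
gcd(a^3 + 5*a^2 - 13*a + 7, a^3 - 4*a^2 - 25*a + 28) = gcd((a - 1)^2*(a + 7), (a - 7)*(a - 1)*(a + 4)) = a - 1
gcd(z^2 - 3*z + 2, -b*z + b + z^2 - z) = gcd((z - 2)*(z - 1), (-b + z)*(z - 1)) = z - 1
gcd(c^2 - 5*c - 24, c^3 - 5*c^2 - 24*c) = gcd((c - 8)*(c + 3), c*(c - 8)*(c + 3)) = c^2 - 5*c - 24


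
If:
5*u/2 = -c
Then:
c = -5*u/2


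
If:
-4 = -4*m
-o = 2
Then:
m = 1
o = -2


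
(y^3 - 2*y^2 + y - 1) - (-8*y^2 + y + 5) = y^3 + 6*y^2 - 6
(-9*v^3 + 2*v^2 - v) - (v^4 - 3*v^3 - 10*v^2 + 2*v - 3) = -v^4 - 6*v^3 + 12*v^2 - 3*v + 3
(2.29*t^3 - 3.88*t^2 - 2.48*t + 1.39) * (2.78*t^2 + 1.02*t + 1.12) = 6.3662*t^5 - 8.4506*t^4 - 8.2872*t^3 - 3.011*t^2 - 1.3598*t + 1.5568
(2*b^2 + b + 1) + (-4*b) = 2*b^2 - 3*b + 1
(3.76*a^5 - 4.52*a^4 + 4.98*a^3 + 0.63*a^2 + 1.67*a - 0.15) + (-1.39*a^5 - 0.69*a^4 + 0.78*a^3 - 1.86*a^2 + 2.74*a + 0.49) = 2.37*a^5 - 5.21*a^4 + 5.76*a^3 - 1.23*a^2 + 4.41*a + 0.34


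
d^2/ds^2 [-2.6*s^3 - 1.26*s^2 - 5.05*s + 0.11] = -15.6*s - 2.52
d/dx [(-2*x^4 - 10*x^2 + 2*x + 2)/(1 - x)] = 2*(3*x^4 - 4*x^3 + 5*x^2 - 10*x + 2)/(x^2 - 2*x + 1)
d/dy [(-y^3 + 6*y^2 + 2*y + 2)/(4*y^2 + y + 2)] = 2*(-2*y^4 - y^3 - 4*y^2 + 4*y + 1)/(16*y^4 + 8*y^3 + 17*y^2 + 4*y + 4)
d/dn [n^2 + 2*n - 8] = 2*n + 2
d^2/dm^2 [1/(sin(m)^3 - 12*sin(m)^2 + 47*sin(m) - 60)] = (-9*sin(m)^6 + 132*sin(m)^5 - 658*sin(m)^4 + 960*sin(m)^3 + 1817*sin(m)^2 - 5844*sin(m) + 2978)/(sin(m)^3 - 12*sin(m)^2 + 47*sin(m) - 60)^3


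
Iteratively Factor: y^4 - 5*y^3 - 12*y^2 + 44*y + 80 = (y - 4)*(y^3 - y^2 - 16*y - 20) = (y - 4)*(y + 2)*(y^2 - 3*y - 10) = (y - 4)*(y + 2)^2*(y - 5)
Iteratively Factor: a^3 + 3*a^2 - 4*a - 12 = (a + 3)*(a^2 - 4) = (a - 2)*(a + 3)*(a + 2)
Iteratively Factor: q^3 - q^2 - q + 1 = (q - 1)*(q^2 - 1) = (q - 1)^2*(q + 1)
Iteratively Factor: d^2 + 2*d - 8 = (d + 4)*(d - 2)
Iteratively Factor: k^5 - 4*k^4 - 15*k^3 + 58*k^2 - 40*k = (k)*(k^4 - 4*k^3 - 15*k^2 + 58*k - 40) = k*(k - 2)*(k^3 - 2*k^2 - 19*k + 20) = k*(k - 2)*(k + 4)*(k^2 - 6*k + 5) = k*(k - 2)*(k - 1)*(k + 4)*(k - 5)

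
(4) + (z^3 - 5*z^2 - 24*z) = z^3 - 5*z^2 - 24*z + 4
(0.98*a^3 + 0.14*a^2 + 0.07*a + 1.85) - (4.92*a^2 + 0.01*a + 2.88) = 0.98*a^3 - 4.78*a^2 + 0.06*a - 1.03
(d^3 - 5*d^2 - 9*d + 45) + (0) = d^3 - 5*d^2 - 9*d + 45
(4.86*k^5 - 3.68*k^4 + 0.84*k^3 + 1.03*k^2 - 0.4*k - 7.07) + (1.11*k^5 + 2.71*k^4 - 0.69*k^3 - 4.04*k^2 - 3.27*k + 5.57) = 5.97*k^5 - 0.97*k^4 + 0.15*k^3 - 3.01*k^2 - 3.67*k - 1.5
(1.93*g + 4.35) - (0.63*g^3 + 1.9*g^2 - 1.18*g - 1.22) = -0.63*g^3 - 1.9*g^2 + 3.11*g + 5.57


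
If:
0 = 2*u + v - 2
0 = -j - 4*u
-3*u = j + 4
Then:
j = -16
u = 4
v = -6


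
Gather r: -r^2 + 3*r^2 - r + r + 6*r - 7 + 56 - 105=2*r^2 + 6*r - 56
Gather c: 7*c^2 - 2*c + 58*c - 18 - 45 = 7*c^2 + 56*c - 63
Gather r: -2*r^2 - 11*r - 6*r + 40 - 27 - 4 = -2*r^2 - 17*r + 9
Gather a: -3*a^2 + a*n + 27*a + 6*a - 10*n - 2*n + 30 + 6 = -3*a^2 + a*(n + 33) - 12*n + 36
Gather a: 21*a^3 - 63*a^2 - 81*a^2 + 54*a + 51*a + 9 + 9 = 21*a^3 - 144*a^2 + 105*a + 18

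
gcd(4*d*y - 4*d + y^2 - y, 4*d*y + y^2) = 4*d + y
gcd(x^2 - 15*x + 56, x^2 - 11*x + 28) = x - 7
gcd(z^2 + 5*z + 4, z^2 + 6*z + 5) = z + 1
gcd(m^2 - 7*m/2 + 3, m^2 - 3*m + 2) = m - 2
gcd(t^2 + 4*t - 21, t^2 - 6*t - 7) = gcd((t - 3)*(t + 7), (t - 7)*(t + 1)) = 1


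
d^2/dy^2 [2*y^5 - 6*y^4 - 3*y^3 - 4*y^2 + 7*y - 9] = 40*y^3 - 72*y^2 - 18*y - 8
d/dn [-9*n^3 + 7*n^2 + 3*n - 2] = -27*n^2 + 14*n + 3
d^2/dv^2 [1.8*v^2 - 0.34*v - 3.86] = 3.60000000000000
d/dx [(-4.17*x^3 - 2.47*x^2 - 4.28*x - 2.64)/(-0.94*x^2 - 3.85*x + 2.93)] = (3.9198*x^4 + 32.109*x^3 - 31.168*x^2 - 19.4374*x - 22.7044)/(0.8836*x^4 + 7.238*x^3 + 9.3141*x^2 - 22.561*x + 8.5849)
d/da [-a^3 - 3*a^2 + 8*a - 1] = -3*a^2 - 6*a + 8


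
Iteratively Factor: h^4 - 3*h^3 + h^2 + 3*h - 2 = (h - 1)*(h^3 - 2*h^2 - h + 2) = (h - 2)*(h - 1)*(h^2 - 1) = (h - 2)*(h - 1)*(h + 1)*(h - 1)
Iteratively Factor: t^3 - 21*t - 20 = (t + 1)*(t^2 - t - 20) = (t + 1)*(t + 4)*(t - 5)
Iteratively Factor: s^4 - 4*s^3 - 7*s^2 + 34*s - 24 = (s - 4)*(s^3 - 7*s + 6) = (s - 4)*(s - 2)*(s^2 + 2*s - 3) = (s - 4)*(s - 2)*(s - 1)*(s + 3)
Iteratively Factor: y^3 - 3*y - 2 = (y + 1)*(y^2 - y - 2) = (y - 2)*(y + 1)*(y + 1)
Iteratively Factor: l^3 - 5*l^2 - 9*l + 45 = (l - 5)*(l^2 - 9) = (l - 5)*(l - 3)*(l + 3)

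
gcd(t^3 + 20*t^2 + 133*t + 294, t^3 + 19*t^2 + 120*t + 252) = t^2 + 13*t + 42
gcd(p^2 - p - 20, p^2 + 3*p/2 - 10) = p + 4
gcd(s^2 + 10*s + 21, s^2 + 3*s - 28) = s + 7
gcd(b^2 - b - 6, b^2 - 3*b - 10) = b + 2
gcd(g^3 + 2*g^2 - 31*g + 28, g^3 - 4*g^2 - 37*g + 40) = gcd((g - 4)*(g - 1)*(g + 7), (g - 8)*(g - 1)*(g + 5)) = g - 1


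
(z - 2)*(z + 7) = z^2 + 5*z - 14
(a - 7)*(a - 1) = a^2 - 8*a + 7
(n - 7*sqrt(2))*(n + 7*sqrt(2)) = n^2 - 98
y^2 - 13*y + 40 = (y - 8)*(y - 5)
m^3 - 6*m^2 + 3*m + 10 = (m - 5)*(m - 2)*(m + 1)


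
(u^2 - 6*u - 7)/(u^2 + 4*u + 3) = (u - 7)/(u + 3)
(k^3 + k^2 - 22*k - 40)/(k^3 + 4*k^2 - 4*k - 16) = (k - 5)/(k - 2)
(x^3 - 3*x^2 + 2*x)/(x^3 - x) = (x - 2)/(x + 1)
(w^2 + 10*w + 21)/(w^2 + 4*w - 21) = (w + 3)/(w - 3)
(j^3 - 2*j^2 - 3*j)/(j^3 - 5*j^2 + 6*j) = (j + 1)/(j - 2)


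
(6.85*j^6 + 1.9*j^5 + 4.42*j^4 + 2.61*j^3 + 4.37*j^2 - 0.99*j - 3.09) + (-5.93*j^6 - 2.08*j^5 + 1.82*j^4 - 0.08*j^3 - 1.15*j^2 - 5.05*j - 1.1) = 0.92*j^6 - 0.18*j^5 + 6.24*j^4 + 2.53*j^3 + 3.22*j^2 - 6.04*j - 4.19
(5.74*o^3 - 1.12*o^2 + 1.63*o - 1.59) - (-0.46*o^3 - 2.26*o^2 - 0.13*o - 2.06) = 6.2*o^3 + 1.14*o^2 + 1.76*o + 0.47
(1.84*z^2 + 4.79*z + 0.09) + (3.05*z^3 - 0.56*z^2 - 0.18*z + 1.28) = 3.05*z^3 + 1.28*z^2 + 4.61*z + 1.37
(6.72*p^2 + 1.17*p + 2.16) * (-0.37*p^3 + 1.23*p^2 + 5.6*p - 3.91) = -2.4864*p^5 + 7.8327*p^4 + 38.2719*p^3 - 17.0664*p^2 + 7.5213*p - 8.4456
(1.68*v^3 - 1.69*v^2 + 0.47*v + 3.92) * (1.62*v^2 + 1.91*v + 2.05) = 2.7216*v^5 + 0.471*v^4 + 0.9775*v^3 + 3.7836*v^2 + 8.4507*v + 8.036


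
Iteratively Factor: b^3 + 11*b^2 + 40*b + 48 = (b + 3)*(b^2 + 8*b + 16) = (b + 3)*(b + 4)*(b + 4)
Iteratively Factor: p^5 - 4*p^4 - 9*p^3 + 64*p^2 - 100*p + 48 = (p + 4)*(p^4 - 8*p^3 + 23*p^2 - 28*p + 12) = (p - 2)*(p + 4)*(p^3 - 6*p^2 + 11*p - 6) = (p - 2)*(p - 1)*(p + 4)*(p^2 - 5*p + 6) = (p - 2)^2*(p - 1)*(p + 4)*(p - 3)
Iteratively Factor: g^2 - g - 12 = (g + 3)*(g - 4)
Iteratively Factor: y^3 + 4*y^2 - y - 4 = (y + 4)*(y^2 - 1) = (y - 1)*(y + 4)*(y + 1)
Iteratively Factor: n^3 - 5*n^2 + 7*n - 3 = (n - 1)*(n^2 - 4*n + 3) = (n - 1)^2*(n - 3)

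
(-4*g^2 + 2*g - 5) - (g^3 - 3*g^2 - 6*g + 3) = -g^3 - g^2 + 8*g - 8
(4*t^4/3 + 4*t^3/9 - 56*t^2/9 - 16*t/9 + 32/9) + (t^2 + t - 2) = 4*t^4/3 + 4*t^3/9 - 47*t^2/9 - 7*t/9 + 14/9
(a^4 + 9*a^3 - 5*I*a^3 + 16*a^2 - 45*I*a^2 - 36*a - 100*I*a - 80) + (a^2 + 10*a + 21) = a^4 + 9*a^3 - 5*I*a^3 + 17*a^2 - 45*I*a^2 - 26*a - 100*I*a - 59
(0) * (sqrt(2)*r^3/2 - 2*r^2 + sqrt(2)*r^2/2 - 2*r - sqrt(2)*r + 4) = 0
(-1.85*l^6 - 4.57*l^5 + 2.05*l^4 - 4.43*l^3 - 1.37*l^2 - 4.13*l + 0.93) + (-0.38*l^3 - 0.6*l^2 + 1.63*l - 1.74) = -1.85*l^6 - 4.57*l^5 + 2.05*l^4 - 4.81*l^3 - 1.97*l^2 - 2.5*l - 0.81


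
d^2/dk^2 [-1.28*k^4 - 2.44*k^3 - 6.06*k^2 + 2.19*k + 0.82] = -15.36*k^2 - 14.64*k - 12.12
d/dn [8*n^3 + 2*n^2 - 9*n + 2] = 24*n^2 + 4*n - 9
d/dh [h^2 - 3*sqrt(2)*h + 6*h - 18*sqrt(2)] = 2*h - 3*sqrt(2) + 6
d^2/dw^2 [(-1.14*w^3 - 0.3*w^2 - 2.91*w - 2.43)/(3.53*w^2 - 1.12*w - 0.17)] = (1.4210854715202e-14*w^5 - 5.32907051820075e-15*w^4 - 79.122858*w^3 - 184.062438*w^2 + 46.968066*w - 7.922082)/(43.986977*w^6 - 41.868624*w^5 + 6.929037*w^4 + 2.627744*w^3 - 0.333693*w^2 - 0.097104*w - 0.004913)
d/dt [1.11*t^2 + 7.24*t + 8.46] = 2.22*t + 7.24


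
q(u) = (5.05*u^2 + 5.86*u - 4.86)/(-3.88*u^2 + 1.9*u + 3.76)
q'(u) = (7.76*u - 1.9)*(5.05*u^2 + 5.86*u - 4.86)/(-3.88*u^2 + 1.9*u + 3.76)^2 + (10.1*u + 5.86)/(-3.88*u^2 + 1.9*u + 3.76)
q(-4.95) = -0.89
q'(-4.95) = 0.08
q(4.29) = -1.90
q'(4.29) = 0.18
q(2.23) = -2.95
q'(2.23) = 1.51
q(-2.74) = -0.56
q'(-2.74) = 0.29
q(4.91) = -1.81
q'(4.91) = 0.13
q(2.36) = -2.78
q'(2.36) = 1.19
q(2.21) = -2.98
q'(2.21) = 1.57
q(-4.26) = -0.83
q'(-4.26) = 0.11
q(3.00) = -2.28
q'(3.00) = 0.50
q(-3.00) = -0.62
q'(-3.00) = 0.24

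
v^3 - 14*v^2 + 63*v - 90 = (v - 6)*(v - 5)*(v - 3)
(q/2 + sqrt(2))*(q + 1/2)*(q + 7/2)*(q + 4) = q^4/2 + sqrt(2)*q^3 + 4*q^3 + 71*q^2/8 + 8*sqrt(2)*q^2 + 7*q/2 + 71*sqrt(2)*q/4 + 7*sqrt(2)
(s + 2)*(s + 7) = s^2 + 9*s + 14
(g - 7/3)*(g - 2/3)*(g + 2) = g^3 - g^2 - 40*g/9 + 28/9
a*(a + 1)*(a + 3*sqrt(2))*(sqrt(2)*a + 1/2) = sqrt(2)*a^4 + sqrt(2)*a^3 + 13*a^3/2 + 3*sqrt(2)*a^2/2 + 13*a^2/2 + 3*sqrt(2)*a/2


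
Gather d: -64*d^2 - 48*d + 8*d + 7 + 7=-64*d^2 - 40*d + 14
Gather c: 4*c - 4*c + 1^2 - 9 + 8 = 0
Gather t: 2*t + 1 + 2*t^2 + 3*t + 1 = 2*t^2 + 5*t + 2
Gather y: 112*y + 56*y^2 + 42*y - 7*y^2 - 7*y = 49*y^2 + 147*y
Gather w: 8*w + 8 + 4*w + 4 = 12*w + 12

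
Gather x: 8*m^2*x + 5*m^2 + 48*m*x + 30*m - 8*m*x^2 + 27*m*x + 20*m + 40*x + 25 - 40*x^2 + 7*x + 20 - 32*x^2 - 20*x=5*m^2 + 50*m + x^2*(-8*m - 72) + x*(8*m^2 + 75*m + 27) + 45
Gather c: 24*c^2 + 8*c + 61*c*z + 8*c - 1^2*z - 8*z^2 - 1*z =24*c^2 + c*(61*z + 16) - 8*z^2 - 2*z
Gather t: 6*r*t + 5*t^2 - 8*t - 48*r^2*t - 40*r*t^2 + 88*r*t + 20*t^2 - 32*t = t^2*(25 - 40*r) + t*(-48*r^2 + 94*r - 40)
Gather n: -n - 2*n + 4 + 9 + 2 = 15 - 3*n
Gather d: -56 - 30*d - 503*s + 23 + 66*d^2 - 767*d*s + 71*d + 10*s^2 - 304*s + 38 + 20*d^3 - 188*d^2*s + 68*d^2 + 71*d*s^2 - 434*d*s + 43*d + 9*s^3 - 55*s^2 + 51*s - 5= 20*d^3 + d^2*(134 - 188*s) + d*(71*s^2 - 1201*s + 84) + 9*s^3 - 45*s^2 - 756*s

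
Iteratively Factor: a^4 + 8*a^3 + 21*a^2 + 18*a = (a + 3)*(a^3 + 5*a^2 + 6*a) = (a + 3)^2*(a^2 + 2*a) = a*(a + 3)^2*(a + 2)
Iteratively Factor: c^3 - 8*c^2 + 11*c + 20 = (c - 5)*(c^2 - 3*c - 4) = (c - 5)*(c + 1)*(c - 4)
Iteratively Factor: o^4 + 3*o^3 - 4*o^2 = (o)*(o^3 + 3*o^2 - 4*o) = o*(o + 4)*(o^2 - o) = o^2*(o + 4)*(o - 1)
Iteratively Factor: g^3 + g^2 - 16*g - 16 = (g + 4)*(g^2 - 3*g - 4) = (g + 1)*(g + 4)*(g - 4)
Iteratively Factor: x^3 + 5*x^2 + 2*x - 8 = (x + 4)*(x^2 + x - 2) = (x + 2)*(x + 4)*(x - 1)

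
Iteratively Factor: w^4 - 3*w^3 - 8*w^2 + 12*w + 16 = (w + 1)*(w^3 - 4*w^2 - 4*w + 16) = (w + 1)*(w + 2)*(w^2 - 6*w + 8) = (w - 2)*(w + 1)*(w + 2)*(w - 4)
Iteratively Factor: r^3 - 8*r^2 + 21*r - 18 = (r - 3)*(r^2 - 5*r + 6) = (r - 3)^2*(r - 2)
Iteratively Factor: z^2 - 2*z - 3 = (z - 3)*(z + 1)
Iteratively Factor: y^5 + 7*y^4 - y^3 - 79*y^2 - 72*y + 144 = (y - 1)*(y^4 + 8*y^3 + 7*y^2 - 72*y - 144) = (y - 1)*(y + 4)*(y^3 + 4*y^2 - 9*y - 36) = (y - 1)*(y + 3)*(y + 4)*(y^2 + y - 12) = (y - 1)*(y + 3)*(y + 4)^2*(y - 3)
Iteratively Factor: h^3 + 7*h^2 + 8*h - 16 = (h + 4)*(h^2 + 3*h - 4) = (h - 1)*(h + 4)*(h + 4)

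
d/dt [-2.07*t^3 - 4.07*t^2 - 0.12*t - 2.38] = -6.21*t^2 - 8.14*t - 0.12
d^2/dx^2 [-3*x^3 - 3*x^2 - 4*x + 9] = -18*x - 6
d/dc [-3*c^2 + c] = 1 - 6*c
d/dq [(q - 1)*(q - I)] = 2*q - 1 - I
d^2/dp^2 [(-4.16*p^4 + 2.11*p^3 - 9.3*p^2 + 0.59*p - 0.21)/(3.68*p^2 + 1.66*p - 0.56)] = (-112.672768*p^6 - 152.475648*p^5 - 17.3422079999999*p^4 + 211.803096*p^3 - 159.479712*p^2 + 3.56832000000001*p - 6.75892)/(49.836032*p^6 + 67.441152*p^5 + 7.670592*p^4 - 15.951272*p^3 - 1.167264*p^2 + 1.561728*p - 0.175616)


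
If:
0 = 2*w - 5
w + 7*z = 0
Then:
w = 5/2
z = -5/14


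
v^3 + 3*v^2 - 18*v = v*(v - 3)*(v + 6)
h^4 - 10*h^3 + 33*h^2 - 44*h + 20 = (h - 5)*(h - 2)^2*(h - 1)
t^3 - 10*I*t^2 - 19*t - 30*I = (t - 6*I)*(t - 5*I)*(t + I)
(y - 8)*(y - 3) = y^2 - 11*y + 24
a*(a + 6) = a^2 + 6*a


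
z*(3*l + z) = 3*l*z + z^2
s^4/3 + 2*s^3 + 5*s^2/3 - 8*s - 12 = (s/3 + 1)*(s - 2)*(s + 2)*(s + 3)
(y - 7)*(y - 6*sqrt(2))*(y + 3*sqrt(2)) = y^3 - 7*y^2 - 3*sqrt(2)*y^2 - 36*y + 21*sqrt(2)*y + 252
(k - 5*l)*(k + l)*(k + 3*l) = k^3 - k^2*l - 17*k*l^2 - 15*l^3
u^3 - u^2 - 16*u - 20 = (u - 5)*(u + 2)^2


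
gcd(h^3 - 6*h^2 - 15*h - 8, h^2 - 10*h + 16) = h - 8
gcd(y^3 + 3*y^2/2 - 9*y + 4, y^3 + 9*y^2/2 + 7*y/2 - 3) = y - 1/2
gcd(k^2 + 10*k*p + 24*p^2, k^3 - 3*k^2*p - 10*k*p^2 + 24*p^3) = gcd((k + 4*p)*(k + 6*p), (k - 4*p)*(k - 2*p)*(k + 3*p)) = 1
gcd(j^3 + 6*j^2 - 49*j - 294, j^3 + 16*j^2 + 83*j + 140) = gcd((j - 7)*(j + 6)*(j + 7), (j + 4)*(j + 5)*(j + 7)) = j + 7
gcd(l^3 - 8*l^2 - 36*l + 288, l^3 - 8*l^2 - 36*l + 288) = l^3 - 8*l^2 - 36*l + 288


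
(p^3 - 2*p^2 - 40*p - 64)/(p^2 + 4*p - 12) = (p^3 - 2*p^2 - 40*p - 64)/(p^2 + 4*p - 12)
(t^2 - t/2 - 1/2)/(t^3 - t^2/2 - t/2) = 1/t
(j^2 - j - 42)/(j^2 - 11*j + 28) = (j + 6)/(j - 4)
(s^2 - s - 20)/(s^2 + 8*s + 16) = (s - 5)/(s + 4)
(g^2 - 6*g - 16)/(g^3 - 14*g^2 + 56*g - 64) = (g + 2)/(g^2 - 6*g + 8)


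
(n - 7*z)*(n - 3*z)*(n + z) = n^3 - 9*n^2*z + 11*n*z^2 + 21*z^3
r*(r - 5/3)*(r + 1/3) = r^3 - 4*r^2/3 - 5*r/9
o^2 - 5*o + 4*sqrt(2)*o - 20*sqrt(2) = (o - 5)*(o + 4*sqrt(2))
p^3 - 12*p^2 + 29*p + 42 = (p - 7)*(p - 6)*(p + 1)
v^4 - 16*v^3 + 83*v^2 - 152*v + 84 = (v - 7)*(v - 6)*(v - 2)*(v - 1)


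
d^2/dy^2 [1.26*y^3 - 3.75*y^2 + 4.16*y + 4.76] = 7.56*y - 7.5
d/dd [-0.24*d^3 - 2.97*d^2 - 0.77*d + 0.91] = -0.72*d^2 - 5.94*d - 0.77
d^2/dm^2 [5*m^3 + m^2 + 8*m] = 30*m + 2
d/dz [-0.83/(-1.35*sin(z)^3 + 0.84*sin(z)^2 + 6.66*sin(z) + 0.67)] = (-3.3615*sin(z)^2 + 1.3944*sin(z) + 5.5278)*cos(z)/(-1.35*sin(z)^3 + 0.84*sin(z)^2 + 6.66*sin(z) + 0.67)^2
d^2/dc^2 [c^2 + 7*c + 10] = 2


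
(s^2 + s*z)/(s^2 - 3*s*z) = (s + z)/(s - 3*z)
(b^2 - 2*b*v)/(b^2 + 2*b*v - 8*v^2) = b/(b + 4*v)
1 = 1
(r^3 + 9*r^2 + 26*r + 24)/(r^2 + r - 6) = (r^2 + 6*r + 8)/(r - 2)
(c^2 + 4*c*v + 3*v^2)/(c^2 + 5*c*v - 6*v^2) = (c^2 + 4*c*v + 3*v^2)/(c^2 + 5*c*v - 6*v^2)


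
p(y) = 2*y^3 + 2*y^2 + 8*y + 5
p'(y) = 6*y^2 + 4*y + 8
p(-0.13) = 3.99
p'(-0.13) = 7.58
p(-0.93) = -2.32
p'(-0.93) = 9.47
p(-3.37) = -75.79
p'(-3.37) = 62.66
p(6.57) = 711.08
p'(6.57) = 293.27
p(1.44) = 26.64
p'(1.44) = 26.20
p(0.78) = 13.41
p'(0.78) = 14.77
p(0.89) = 15.11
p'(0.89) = 16.31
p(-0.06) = 4.53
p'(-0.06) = 7.78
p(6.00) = 557.00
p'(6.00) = 248.00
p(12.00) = 3845.00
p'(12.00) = 920.00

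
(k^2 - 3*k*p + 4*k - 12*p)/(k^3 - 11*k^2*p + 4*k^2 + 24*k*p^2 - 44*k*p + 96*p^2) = 1/(k - 8*p)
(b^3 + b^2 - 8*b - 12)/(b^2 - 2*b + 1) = (b^3 + b^2 - 8*b - 12)/(b^2 - 2*b + 1)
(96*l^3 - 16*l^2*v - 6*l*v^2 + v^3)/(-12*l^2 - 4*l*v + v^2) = (-16*l^2 + v^2)/(2*l + v)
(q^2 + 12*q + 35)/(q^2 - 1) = (q^2 + 12*q + 35)/(q^2 - 1)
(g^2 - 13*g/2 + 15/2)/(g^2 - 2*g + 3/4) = 2*(g - 5)/(2*g - 1)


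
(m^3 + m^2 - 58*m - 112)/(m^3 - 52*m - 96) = (m + 7)/(m + 6)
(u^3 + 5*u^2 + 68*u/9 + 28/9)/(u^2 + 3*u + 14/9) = u + 2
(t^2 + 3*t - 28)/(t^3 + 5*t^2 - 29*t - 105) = (t - 4)/(t^2 - 2*t - 15)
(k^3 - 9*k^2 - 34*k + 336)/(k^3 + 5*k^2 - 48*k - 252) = (k - 8)/(k + 6)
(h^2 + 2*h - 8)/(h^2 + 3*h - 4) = (h - 2)/(h - 1)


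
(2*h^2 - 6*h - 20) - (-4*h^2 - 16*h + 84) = 6*h^2 + 10*h - 104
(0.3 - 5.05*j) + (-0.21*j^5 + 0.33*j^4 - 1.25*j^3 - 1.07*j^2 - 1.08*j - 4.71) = -0.21*j^5 + 0.33*j^4 - 1.25*j^3 - 1.07*j^2 - 6.13*j - 4.41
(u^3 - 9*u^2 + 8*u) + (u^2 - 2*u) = u^3 - 8*u^2 + 6*u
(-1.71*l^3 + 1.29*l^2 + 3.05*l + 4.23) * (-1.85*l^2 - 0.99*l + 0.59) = 3.1635*l^5 - 0.6936*l^4 - 7.9285*l^3 - 10.0839*l^2 - 2.3882*l + 2.4957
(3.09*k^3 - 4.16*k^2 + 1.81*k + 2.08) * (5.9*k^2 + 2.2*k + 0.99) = 18.231*k^5 - 17.746*k^4 + 4.5861*k^3 + 12.1356*k^2 + 6.3679*k + 2.0592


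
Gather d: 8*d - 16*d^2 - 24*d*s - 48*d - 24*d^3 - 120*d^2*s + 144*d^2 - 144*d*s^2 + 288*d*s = -24*d^3 + d^2*(128 - 120*s) + d*(-144*s^2 + 264*s - 40)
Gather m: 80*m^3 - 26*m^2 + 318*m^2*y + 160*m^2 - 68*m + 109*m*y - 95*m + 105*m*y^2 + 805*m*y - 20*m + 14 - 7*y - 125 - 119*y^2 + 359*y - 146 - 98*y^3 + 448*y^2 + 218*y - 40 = 80*m^3 + m^2*(318*y + 134) + m*(105*y^2 + 914*y - 183) - 98*y^3 + 329*y^2 + 570*y - 297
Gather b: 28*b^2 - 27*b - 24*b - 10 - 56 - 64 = 28*b^2 - 51*b - 130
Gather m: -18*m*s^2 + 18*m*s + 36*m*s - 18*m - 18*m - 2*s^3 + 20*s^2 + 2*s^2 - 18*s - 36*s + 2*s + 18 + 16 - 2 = m*(-18*s^2 + 54*s - 36) - 2*s^3 + 22*s^2 - 52*s + 32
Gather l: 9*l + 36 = 9*l + 36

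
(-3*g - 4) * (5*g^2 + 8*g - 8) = -15*g^3 - 44*g^2 - 8*g + 32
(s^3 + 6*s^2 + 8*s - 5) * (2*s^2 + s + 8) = 2*s^5 + 13*s^4 + 30*s^3 + 46*s^2 + 59*s - 40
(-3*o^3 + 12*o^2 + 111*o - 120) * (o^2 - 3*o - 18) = -3*o^5 + 21*o^4 + 129*o^3 - 669*o^2 - 1638*o + 2160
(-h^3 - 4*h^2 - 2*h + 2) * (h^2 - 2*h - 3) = -h^5 - 2*h^4 + 9*h^3 + 18*h^2 + 2*h - 6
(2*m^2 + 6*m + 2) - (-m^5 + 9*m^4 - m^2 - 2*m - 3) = m^5 - 9*m^4 + 3*m^2 + 8*m + 5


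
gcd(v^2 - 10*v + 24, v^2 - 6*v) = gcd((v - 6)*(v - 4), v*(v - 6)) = v - 6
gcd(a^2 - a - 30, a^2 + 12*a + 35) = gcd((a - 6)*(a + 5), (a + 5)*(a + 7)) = a + 5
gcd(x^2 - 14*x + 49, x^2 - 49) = x - 7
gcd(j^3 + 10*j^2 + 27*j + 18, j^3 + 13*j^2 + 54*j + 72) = j^2 + 9*j + 18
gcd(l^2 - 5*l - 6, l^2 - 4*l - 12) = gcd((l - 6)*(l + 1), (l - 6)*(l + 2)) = l - 6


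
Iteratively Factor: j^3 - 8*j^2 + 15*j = (j)*(j^2 - 8*j + 15) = j*(j - 3)*(j - 5)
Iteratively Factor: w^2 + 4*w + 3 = (w + 3)*(w + 1)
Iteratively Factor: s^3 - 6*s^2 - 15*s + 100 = (s - 5)*(s^2 - s - 20) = (s - 5)*(s + 4)*(s - 5)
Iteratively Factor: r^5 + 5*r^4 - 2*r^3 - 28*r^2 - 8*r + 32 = (r + 4)*(r^4 + r^3 - 6*r^2 - 4*r + 8) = (r - 2)*(r + 4)*(r^3 + 3*r^2 - 4) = (r - 2)*(r + 2)*(r + 4)*(r^2 + r - 2) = (r - 2)*(r + 2)^2*(r + 4)*(r - 1)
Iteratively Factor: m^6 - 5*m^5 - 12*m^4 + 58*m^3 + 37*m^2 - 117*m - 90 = (m + 1)*(m^5 - 6*m^4 - 6*m^3 + 64*m^2 - 27*m - 90) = (m - 5)*(m + 1)*(m^4 - m^3 - 11*m^2 + 9*m + 18) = (m - 5)*(m - 2)*(m + 1)*(m^3 + m^2 - 9*m - 9) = (m - 5)*(m - 2)*(m + 1)^2*(m^2 - 9) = (m - 5)*(m - 3)*(m - 2)*(m + 1)^2*(m + 3)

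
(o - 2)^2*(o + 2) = o^3 - 2*o^2 - 4*o + 8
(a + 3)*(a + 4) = a^2 + 7*a + 12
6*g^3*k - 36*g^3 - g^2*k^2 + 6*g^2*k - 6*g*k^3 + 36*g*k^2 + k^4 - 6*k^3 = (-6*g + k)*(-g + k)*(g + k)*(k - 6)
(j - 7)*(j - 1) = j^2 - 8*j + 7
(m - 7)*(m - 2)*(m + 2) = m^3 - 7*m^2 - 4*m + 28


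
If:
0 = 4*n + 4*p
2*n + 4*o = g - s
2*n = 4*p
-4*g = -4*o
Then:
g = -s/3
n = 0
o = -s/3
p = 0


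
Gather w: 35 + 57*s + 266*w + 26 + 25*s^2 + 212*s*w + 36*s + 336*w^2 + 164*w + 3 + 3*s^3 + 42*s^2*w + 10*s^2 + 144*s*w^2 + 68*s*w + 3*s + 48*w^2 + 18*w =3*s^3 + 35*s^2 + 96*s + w^2*(144*s + 384) + w*(42*s^2 + 280*s + 448) + 64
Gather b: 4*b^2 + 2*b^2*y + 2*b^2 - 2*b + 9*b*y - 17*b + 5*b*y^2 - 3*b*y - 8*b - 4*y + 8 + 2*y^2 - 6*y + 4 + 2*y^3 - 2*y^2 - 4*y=b^2*(2*y + 6) + b*(5*y^2 + 6*y - 27) + 2*y^3 - 14*y + 12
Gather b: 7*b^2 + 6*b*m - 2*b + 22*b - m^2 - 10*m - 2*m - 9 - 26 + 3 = 7*b^2 + b*(6*m + 20) - m^2 - 12*m - 32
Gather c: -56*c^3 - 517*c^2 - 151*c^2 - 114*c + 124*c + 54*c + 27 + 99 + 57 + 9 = -56*c^3 - 668*c^2 + 64*c + 192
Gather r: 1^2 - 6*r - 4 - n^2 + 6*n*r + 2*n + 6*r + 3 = -n^2 + 6*n*r + 2*n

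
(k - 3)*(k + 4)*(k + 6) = k^3 + 7*k^2 - 6*k - 72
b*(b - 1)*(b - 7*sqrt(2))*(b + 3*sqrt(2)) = b^4 - 4*sqrt(2)*b^3 - b^3 - 42*b^2 + 4*sqrt(2)*b^2 + 42*b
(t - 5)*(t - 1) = t^2 - 6*t + 5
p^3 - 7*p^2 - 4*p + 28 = (p - 7)*(p - 2)*(p + 2)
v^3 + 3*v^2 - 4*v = v*(v - 1)*(v + 4)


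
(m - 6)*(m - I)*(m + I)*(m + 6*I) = m^4 - 6*m^3 + 6*I*m^3 + m^2 - 36*I*m^2 - 6*m + 6*I*m - 36*I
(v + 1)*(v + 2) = v^2 + 3*v + 2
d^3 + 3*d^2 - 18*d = d*(d - 3)*(d + 6)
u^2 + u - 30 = (u - 5)*(u + 6)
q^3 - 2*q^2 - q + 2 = (q - 2)*(q - 1)*(q + 1)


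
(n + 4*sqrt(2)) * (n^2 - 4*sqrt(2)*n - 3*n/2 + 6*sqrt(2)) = n^3 - 3*n^2/2 - 32*n + 48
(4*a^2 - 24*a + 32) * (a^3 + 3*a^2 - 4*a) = 4*a^5 - 12*a^4 - 56*a^3 + 192*a^2 - 128*a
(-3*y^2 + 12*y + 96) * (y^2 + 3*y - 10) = -3*y^4 + 3*y^3 + 162*y^2 + 168*y - 960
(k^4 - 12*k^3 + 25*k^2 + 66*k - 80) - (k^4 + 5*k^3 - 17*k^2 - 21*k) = -17*k^3 + 42*k^2 + 87*k - 80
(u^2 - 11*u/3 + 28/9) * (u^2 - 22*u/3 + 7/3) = u^4 - 11*u^3 + 97*u^2/3 - 847*u/27 + 196/27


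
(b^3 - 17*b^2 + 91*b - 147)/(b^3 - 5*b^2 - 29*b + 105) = (b - 7)/(b + 5)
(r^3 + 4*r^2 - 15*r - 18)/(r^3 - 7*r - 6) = (r + 6)/(r + 2)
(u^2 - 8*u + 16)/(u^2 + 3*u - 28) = (u - 4)/(u + 7)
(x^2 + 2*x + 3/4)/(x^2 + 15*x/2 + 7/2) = (x + 3/2)/(x + 7)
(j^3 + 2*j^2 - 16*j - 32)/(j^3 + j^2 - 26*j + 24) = (j^2 + 6*j + 8)/(j^2 + 5*j - 6)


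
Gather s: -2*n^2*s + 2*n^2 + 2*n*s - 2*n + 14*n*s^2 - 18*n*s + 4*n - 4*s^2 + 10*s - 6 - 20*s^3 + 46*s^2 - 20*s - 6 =2*n^2 + 2*n - 20*s^3 + s^2*(14*n + 42) + s*(-2*n^2 - 16*n - 10) - 12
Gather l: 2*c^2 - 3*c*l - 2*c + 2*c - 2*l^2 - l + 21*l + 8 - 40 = 2*c^2 - 2*l^2 + l*(20 - 3*c) - 32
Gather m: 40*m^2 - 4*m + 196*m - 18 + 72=40*m^2 + 192*m + 54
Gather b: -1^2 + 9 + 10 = 18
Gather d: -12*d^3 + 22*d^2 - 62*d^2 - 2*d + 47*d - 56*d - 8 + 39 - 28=-12*d^3 - 40*d^2 - 11*d + 3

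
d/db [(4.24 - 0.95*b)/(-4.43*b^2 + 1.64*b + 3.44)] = (-4.2085*b^2 + 37.5664*b - 10.2216)/(19.6249*b^4 - 14.5304*b^3 - 27.7888*b^2 + 11.2832*b + 11.8336)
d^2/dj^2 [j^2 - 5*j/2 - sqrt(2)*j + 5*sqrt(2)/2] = 2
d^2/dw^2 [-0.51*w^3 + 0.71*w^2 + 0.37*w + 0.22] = 1.42 - 3.06*w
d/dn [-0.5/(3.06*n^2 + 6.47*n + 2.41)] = (3.06*n + 3.235)/(3.06*n^2 + 6.47*n + 2.41)^2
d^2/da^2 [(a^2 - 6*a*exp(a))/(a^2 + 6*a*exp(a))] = 12*(-a^2 + 6*a*exp(a) + 2*a - 12*exp(a) - 2)*exp(a)/(a^3 + 18*a^2*exp(a) + 108*a*exp(2*a) + 216*exp(3*a))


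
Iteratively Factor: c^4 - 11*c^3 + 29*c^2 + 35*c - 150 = (c - 5)*(c^3 - 6*c^2 - c + 30) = (c - 5)^2*(c^2 - c - 6) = (c - 5)^2*(c + 2)*(c - 3)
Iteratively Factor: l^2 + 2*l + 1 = (l + 1)*(l + 1)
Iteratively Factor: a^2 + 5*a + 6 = (a + 2)*(a + 3)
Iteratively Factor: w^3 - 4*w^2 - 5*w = (w)*(w^2 - 4*w - 5) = w*(w + 1)*(w - 5)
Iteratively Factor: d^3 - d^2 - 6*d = (d)*(d^2 - d - 6) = d*(d - 3)*(d + 2)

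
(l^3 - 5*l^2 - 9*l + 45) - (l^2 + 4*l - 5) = l^3 - 6*l^2 - 13*l + 50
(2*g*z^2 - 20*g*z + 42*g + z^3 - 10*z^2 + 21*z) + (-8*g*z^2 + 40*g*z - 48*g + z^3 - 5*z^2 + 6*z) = -6*g*z^2 + 20*g*z - 6*g + 2*z^3 - 15*z^2 + 27*z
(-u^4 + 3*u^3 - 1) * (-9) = 9*u^4 - 27*u^3 + 9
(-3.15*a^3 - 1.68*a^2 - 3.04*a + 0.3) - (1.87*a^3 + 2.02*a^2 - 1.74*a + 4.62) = -5.02*a^3 - 3.7*a^2 - 1.3*a - 4.32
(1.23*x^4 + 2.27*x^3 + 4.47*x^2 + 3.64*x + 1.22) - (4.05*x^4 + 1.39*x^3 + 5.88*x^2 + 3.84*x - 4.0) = -2.82*x^4 + 0.88*x^3 - 1.41*x^2 - 0.2*x + 5.22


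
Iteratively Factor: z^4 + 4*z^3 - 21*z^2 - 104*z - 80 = (z + 1)*(z^3 + 3*z^2 - 24*z - 80) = (z + 1)*(z + 4)*(z^2 - z - 20) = (z - 5)*(z + 1)*(z + 4)*(z + 4)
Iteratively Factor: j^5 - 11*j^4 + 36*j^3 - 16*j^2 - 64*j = (j - 4)*(j^4 - 7*j^3 + 8*j^2 + 16*j) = (j - 4)*(j + 1)*(j^3 - 8*j^2 + 16*j) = (j - 4)^2*(j + 1)*(j^2 - 4*j) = j*(j - 4)^2*(j + 1)*(j - 4)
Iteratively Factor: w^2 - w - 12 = (w - 4)*(w + 3)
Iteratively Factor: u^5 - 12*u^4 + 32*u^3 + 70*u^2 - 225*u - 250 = (u + 1)*(u^4 - 13*u^3 + 45*u^2 + 25*u - 250) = (u - 5)*(u + 1)*(u^3 - 8*u^2 + 5*u + 50) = (u - 5)^2*(u + 1)*(u^2 - 3*u - 10) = (u - 5)^2*(u + 1)*(u + 2)*(u - 5)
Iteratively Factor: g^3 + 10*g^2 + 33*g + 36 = (g + 4)*(g^2 + 6*g + 9) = (g + 3)*(g + 4)*(g + 3)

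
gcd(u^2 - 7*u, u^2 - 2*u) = u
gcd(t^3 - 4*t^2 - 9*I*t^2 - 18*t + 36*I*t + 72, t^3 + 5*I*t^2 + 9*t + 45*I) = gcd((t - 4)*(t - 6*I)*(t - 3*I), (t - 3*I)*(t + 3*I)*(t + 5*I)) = t - 3*I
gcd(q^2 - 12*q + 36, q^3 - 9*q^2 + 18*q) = q - 6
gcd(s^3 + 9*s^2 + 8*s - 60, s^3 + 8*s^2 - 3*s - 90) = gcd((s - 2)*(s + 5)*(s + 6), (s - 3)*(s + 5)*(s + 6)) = s^2 + 11*s + 30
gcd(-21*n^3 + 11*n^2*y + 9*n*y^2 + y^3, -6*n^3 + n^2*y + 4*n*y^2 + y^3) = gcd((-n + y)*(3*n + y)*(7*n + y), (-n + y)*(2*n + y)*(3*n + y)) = -3*n^2 + 2*n*y + y^2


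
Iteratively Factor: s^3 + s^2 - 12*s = (s - 3)*(s^2 + 4*s) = s*(s - 3)*(s + 4)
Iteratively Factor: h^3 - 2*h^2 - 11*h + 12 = (h - 4)*(h^2 + 2*h - 3) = (h - 4)*(h + 3)*(h - 1)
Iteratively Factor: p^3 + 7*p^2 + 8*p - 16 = (p + 4)*(p^2 + 3*p - 4) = (p - 1)*(p + 4)*(p + 4)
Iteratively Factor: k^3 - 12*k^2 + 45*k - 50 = (k - 2)*(k^2 - 10*k + 25) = (k - 5)*(k - 2)*(k - 5)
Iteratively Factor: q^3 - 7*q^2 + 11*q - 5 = (q - 5)*(q^2 - 2*q + 1) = (q - 5)*(q - 1)*(q - 1)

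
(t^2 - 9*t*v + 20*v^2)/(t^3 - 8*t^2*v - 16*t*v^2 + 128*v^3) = (t - 5*v)/(t^2 - 4*t*v - 32*v^2)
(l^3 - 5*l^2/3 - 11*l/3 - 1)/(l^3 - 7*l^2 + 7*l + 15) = (l + 1/3)/(l - 5)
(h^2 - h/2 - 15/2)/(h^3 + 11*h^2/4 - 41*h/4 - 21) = 2*(2*h + 5)/(4*h^2 + 23*h + 28)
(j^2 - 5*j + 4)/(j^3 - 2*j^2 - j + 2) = (j - 4)/(j^2 - j - 2)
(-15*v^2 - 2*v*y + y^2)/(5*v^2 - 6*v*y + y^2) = (3*v + y)/(-v + y)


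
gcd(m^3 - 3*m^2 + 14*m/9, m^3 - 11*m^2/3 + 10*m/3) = m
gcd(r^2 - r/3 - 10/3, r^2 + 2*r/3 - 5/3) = r + 5/3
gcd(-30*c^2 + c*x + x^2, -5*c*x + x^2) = -5*c + x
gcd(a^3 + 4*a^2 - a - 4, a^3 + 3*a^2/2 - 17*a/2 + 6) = a^2 + 3*a - 4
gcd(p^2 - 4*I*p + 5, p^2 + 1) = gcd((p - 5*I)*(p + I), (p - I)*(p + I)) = p + I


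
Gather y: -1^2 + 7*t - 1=7*t - 2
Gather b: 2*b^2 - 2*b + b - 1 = 2*b^2 - b - 1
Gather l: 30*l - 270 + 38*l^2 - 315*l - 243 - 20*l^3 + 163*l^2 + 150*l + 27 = -20*l^3 + 201*l^2 - 135*l - 486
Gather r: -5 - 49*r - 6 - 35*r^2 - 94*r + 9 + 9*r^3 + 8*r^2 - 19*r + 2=9*r^3 - 27*r^2 - 162*r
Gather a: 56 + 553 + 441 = 1050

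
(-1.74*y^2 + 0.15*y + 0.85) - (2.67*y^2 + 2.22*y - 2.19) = -4.41*y^2 - 2.07*y + 3.04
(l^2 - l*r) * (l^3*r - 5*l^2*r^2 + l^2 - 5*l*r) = l^5*r - 6*l^4*r^2 + l^4 + 5*l^3*r^3 - 6*l^3*r + 5*l^2*r^2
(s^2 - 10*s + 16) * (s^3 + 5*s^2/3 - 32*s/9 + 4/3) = s^5 - 25*s^4/3 - 38*s^3/9 + 572*s^2/9 - 632*s/9 + 64/3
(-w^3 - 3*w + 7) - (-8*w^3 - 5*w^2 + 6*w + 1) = 7*w^3 + 5*w^2 - 9*w + 6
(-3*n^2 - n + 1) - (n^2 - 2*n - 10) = -4*n^2 + n + 11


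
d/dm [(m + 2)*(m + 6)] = 2*m + 8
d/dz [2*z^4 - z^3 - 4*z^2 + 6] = z*(8*z^2 - 3*z - 8)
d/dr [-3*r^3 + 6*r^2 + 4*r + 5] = -9*r^2 + 12*r + 4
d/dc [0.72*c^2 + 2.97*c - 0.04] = 1.44*c + 2.97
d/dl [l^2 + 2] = 2*l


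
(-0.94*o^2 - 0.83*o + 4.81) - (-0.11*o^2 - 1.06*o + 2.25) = -0.83*o^2 + 0.23*o + 2.56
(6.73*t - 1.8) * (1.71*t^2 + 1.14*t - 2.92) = 11.5083*t^3 + 4.5942*t^2 - 21.7036*t + 5.256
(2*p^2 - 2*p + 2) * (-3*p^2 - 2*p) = -6*p^4 + 2*p^3 - 2*p^2 - 4*p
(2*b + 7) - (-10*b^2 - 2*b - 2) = 10*b^2 + 4*b + 9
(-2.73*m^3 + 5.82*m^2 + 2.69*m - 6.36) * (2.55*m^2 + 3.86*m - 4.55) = -6.9615*m^5 + 4.3032*m^4 + 41.7462*m^3 - 32.3156*m^2 - 36.7891*m + 28.938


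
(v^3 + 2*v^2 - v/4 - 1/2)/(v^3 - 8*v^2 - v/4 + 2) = (v + 2)/(v - 8)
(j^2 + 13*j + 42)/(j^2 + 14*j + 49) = (j + 6)/(j + 7)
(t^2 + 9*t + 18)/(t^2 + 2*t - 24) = (t + 3)/(t - 4)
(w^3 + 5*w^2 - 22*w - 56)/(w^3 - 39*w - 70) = (w^2 + 3*w - 28)/(w^2 - 2*w - 35)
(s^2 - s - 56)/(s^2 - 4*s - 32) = (s + 7)/(s + 4)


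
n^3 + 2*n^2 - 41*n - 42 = (n - 6)*(n + 1)*(n + 7)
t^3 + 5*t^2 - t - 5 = (t - 1)*(t + 1)*(t + 5)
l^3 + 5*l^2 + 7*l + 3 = (l + 1)^2*(l + 3)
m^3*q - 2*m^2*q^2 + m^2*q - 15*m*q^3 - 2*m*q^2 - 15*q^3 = (m - 5*q)*(m + 3*q)*(m*q + q)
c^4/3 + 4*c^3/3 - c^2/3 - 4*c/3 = c*(c/3 + 1/3)*(c - 1)*(c + 4)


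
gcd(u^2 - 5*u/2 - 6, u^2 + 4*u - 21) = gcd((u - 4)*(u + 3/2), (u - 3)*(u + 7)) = 1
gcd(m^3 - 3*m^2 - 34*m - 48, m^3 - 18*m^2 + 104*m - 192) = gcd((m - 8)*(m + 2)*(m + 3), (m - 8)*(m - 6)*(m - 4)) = m - 8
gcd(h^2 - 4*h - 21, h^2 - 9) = h + 3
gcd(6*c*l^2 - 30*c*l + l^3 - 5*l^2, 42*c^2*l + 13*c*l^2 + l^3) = 6*c*l + l^2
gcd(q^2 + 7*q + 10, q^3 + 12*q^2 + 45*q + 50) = q^2 + 7*q + 10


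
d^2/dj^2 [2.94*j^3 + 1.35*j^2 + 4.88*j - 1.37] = 17.64*j + 2.7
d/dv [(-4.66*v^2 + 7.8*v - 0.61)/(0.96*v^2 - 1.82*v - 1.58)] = (0.993200000000002*v^2 + 15.8968*v - 13.4342)/(0.9216*v^4 - 3.4944*v^3 + 0.2788*v^2 + 5.7512*v + 2.4964)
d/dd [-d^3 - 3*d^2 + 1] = 3*d*(-d - 2)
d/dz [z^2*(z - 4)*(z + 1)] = z*(4*z^2 - 9*z - 8)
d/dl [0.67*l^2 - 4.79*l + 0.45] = 1.34*l - 4.79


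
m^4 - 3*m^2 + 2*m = m*(m - 1)^2*(m + 2)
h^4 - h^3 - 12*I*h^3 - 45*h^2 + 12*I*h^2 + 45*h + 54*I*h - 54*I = (h - 1)*(h - 6*I)*(h - 3*I)^2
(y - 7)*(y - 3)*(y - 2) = y^3 - 12*y^2 + 41*y - 42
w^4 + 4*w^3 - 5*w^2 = w^2*(w - 1)*(w + 5)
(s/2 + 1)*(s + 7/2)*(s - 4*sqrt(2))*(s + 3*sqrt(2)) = s^4/2 - sqrt(2)*s^3/2 + 11*s^3/4 - 17*s^2/2 - 11*sqrt(2)*s^2/4 - 66*s - 7*sqrt(2)*s/2 - 84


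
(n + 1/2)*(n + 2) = n^2 + 5*n/2 + 1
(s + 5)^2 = s^2 + 10*s + 25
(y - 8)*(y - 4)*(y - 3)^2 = y^4 - 18*y^3 + 113*y^2 - 300*y + 288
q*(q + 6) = q^2 + 6*q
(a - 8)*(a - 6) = a^2 - 14*a + 48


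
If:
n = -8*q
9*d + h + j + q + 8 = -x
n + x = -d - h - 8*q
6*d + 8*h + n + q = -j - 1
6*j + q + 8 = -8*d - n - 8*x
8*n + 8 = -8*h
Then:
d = -421/406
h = 1203/1421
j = 92/1421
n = -2624/1421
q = 328/1421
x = 541/2842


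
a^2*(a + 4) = a^3 + 4*a^2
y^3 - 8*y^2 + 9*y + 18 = (y - 6)*(y - 3)*(y + 1)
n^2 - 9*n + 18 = (n - 6)*(n - 3)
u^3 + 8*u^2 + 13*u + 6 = (u + 1)^2*(u + 6)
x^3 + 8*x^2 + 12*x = x*(x + 2)*(x + 6)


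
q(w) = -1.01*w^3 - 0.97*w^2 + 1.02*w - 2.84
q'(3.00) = -32.07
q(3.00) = -35.78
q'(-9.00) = -226.95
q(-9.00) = 645.70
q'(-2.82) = -17.60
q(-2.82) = 9.22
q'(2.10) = -16.42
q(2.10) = -14.33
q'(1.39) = -7.53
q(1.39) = -6.01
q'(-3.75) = -34.31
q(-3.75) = 32.96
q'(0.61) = -1.29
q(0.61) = -2.81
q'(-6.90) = -129.85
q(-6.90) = 275.73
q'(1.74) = -11.53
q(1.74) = -9.32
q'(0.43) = -0.37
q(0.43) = -2.66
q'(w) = -3.03*w^2 - 1.94*w + 1.02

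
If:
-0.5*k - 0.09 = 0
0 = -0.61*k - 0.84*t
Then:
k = -0.18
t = 0.13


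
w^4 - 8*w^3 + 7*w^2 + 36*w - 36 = (w - 6)*(w - 3)*(w - 1)*(w + 2)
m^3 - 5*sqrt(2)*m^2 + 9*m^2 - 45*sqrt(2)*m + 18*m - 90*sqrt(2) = (m + 3)*(m + 6)*(m - 5*sqrt(2))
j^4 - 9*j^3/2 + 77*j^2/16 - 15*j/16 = j*(j - 3)*(j - 5/4)*(j - 1/4)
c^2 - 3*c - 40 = (c - 8)*(c + 5)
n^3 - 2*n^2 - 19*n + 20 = (n - 5)*(n - 1)*(n + 4)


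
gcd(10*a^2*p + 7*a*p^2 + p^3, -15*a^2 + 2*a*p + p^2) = 5*a + p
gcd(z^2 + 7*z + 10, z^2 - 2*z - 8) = z + 2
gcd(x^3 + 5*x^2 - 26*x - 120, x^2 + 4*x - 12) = x + 6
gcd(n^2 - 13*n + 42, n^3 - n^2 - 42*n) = n - 7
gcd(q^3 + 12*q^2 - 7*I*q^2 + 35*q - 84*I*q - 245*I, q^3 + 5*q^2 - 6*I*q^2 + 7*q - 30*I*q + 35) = q^2 + q*(5 - 7*I) - 35*I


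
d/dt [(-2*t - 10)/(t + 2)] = 6/(t + 2)^2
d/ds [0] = 0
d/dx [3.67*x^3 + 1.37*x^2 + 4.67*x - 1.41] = 11.01*x^2 + 2.74*x + 4.67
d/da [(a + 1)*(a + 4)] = 2*a + 5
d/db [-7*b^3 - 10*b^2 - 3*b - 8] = -21*b^2 - 20*b - 3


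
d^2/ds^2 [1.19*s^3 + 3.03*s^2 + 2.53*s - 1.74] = 7.14*s + 6.06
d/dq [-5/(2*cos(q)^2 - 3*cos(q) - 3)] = 5*(3 - 4*cos(q))*sin(q)/(3*cos(q) - cos(2*q) + 2)^2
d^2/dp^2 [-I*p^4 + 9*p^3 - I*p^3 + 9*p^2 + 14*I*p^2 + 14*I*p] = -12*I*p^2 + 6*p*(9 - I) + 18 + 28*I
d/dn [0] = 0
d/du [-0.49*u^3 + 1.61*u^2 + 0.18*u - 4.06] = -1.47*u^2 + 3.22*u + 0.18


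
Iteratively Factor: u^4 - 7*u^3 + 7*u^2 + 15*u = (u - 3)*(u^3 - 4*u^2 - 5*u) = (u - 5)*(u - 3)*(u^2 + u) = u*(u - 5)*(u - 3)*(u + 1)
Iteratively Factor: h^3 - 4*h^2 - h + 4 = (h - 1)*(h^2 - 3*h - 4) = (h - 1)*(h + 1)*(h - 4)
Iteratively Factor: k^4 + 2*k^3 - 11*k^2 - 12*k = (k)*(k^3 + 2*k^2 - 11*k - 12) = k*(k + 4)*(k^2 - 2*k - 3) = k*(k - 3)*(k + 4)*(k + 1)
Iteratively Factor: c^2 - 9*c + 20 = (c - 5)*(c - 4)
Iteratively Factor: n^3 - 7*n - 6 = (n + 1)*(n^2 - n - 6) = (n - 3)*(n + 1)*(n + 2)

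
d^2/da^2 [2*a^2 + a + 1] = 4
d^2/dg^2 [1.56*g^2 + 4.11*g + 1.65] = 3.12000000000000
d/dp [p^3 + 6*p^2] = 3*p*(p + 4)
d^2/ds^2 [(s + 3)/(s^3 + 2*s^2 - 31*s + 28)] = 2*((s + 3)*(3*s^2 + 4*s - 31)^2 + (-3*s^2 - 4*s - (s + 3)*(3*s + 2) + 31)*(s^3 + 2*s^2 - 31*s + 28))/(s^3 + 2*s^2 - 31*s + 28)^3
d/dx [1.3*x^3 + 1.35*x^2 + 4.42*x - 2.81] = 3.9*x^2 + 2.7*x + 4.42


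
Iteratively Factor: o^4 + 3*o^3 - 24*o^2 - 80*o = (o + 4)*(o^3 - o^2 - 20*o) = (o - 5)*(o + 4)*(o^2 + 4*o) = (o - 5)*(o + 4)^2*(o)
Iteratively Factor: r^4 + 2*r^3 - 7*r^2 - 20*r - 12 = (r + 2)*(r^3 - 7*r - 6) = (r + 2)^2*(r^2 - 2*r - 3) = (r - 3)*(r + 2)^2*(r + 1)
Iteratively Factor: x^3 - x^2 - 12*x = (x - 4)*(x^2 + 3*x) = (x - 4)*(x + 3)*(x)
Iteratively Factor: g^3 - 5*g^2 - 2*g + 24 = (g - 4)*(g^2 - g - 6) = (g - 4)*(g - 3)*(g + 2)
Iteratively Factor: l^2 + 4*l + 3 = (l + 1)*(l + 3)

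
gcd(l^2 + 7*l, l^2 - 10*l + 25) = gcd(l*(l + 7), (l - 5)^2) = 1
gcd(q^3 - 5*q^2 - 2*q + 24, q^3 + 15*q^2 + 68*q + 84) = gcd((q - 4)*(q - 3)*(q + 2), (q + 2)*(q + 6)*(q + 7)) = q + 2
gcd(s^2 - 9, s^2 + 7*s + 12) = s + 3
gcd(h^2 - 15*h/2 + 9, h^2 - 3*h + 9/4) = h - 3/2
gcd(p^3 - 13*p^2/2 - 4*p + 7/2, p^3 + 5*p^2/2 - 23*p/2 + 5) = p - 1/2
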